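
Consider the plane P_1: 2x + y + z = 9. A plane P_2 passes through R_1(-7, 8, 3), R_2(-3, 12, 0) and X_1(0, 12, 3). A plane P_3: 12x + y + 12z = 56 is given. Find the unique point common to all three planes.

(-3, 8, 7)

R_1R_2 = (4, 4, -3), R_1X_1 = (7, 4, 0); a normal to P_2 is R_1R_2 × R_1X_1 = (12, -21, -12).
Using R_1: P_2 has equation 12x - 21y - 12z = -288.
Solving the 3×3 linear system 2x + y + z = 9, 12x - 21y - 12z = -288, 12x + y + 12z = 56 (e.g. by elimination or Cramer's rule, determinant = -504) gives (-3, 8, 7).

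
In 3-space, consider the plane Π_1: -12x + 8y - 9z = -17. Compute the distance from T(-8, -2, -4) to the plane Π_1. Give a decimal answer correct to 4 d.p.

7.8235

n·T − d = (-12)·(-8) + (8)·(-2) + (-9)·(-4) − (-17) = 133; |n| = √289.
Distance = |133| / √289 = 133/√289 ≈ 7.8235.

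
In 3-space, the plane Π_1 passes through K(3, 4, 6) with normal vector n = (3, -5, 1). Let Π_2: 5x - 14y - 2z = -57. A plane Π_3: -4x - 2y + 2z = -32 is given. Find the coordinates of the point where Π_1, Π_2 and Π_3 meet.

(7, 6, 4)

Π_1: n·r = n·K gives 3x - 5y + z = -5.
Solving the 3×3 linear system 3x - 5y + z = -5, 5x - 14y - 2z = -57, -4x - 2y + 2z = -32 (e.g. by elimination or Cramer's rule, determinant = -152) gives (7, 6, 4).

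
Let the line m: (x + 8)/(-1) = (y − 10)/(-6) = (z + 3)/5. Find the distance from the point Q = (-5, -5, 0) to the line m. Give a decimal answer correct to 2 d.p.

m has direction (-1, -6, 5) through (-8, 10, -3).
Taking (-8, 10, -3) on m with direction v = (-1, -6, 5): w = Q − (-8, 10, -3) = (3, -15, 3), and w × v = (-57, -18, -33).
Distance = |w × v| / |v| = √4662 / √62 ≈ 8.67.

8.67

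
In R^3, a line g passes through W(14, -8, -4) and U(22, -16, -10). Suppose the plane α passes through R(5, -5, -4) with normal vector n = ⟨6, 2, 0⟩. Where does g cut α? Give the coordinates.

A direction vector for g is U − W = (8, -8, -6).
α: n·r = n·R gives 6x + 2y = 20.
Substitute r = (14, -8, -4) + t(8, -8, -6) into the plane: 68 + 32t = 20, so t = -3/2.
Intersection: (14, -8, -4) + (-3/2)·(8, -8, -6) = (2, 4, 5).

(2, 4, 5)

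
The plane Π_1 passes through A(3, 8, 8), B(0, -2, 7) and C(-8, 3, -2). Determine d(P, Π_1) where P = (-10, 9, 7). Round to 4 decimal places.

8.5417

AB = (-3, -10, -1), AC = (-11, -5, -10); a normal to Π_1 is AB × AC = (95, -19, -95).
Using A: Π_1 has equation 95x - 19y - 95z = -627.
n·P − d = (95)·(-10) + (-19)·(9) + (-95)·(7) − (-627) = -1159; |n| = √18411.
Distance = |-1159| / √18411 = 1159/√18411 ≈ 8.5417.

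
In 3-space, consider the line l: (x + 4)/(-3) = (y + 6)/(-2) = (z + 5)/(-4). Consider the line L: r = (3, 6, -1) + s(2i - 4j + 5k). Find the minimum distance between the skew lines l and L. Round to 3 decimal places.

1.086

l has direction (-3, -2, -4) through (-4, -6, -5).
Common perpendicular direction n = (-3, -2, -4) × (2, -4, 5) = (-26, 7, 16).
With w = (3, 6, -1) − (-4, -6, -5) = (7, 12, 4), w · n = -34.
Distance = |w · n| / |n| = |-34| / √981 ≈ 1.086.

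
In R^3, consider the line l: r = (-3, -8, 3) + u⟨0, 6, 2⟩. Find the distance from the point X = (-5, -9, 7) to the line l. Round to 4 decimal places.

Taking (-3, -8, 3) on l with direction v = (0, 6, 2): w = X − (-3, -8, 3) = (-2, -1, 4), and w × v = (-26, 4, -12).
Distance = |w × v| / |v| = √836 / √40 ≈ 4.5717.

4.5717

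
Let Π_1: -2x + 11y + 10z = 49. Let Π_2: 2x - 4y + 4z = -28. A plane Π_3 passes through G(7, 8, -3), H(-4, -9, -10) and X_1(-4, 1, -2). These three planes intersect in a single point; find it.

(4, 7, -2)

GH = (-11, -17, -7), GX_1 = (-11, -7, 1); a normal to Π_3 is GH × GX_1 = (-66, 88, -110).
Using G: Π_3 has equation -66x + 88y - 110z = 572.
Solving the 3×3 linear system -2x + 11y + 10z = 49, 2x - 4y + 4z = -28, -66x + 88y - 110z = 572 (e.g. by elimination or Cramer's rule, determinant = -1540) gives (4, 7, -2).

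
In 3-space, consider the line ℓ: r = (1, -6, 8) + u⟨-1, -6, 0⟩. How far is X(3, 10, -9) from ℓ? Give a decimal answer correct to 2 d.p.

Taking (1, -6, 8) on ℓ with direction v = (-1, -6, 0): w = X − (1, -6, 8) = (2, 16, -17), and w × v = (-102, 17, 4).
Distance = |w × v| / |v| = √10709 / √37 ≈ 17.01.

17.01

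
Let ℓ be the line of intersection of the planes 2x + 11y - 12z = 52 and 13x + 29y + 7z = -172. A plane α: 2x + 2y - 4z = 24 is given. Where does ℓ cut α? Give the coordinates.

(0, -4, -8)

Direction of ℓ: (2, 11, -12) × (13, 29, 7) = (425, -170, -85).
A point on ℓ: solving the two plane equations with x = 10 gives (10, -8, -10).
Substitute r = (10, -8, -10) + t(425, -170, -85) into the plane: 44 + 850t = 24, so t = -2/85.
Intersection: (10, -8, -10) + (-2/85)·(425, -170, -85) = (0, -4, -8).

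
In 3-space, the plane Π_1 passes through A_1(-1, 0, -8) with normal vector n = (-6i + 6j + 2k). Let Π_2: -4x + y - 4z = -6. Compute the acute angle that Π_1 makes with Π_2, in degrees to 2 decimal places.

Π_1: n·r = n·A_1 gives -6x + 6y + 2z = -10.
cos θ = |n₁·n₂| / (|n₁||n₂|) = |22| / (√76 · √33).
θ = arccos(0.43930) ≈ 63.94°.

63.94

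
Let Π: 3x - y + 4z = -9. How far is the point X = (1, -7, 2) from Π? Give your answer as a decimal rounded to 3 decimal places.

n·X − d = (3)·(1) + (-1)·(-7) + (4)·(2) − (-9) = 27; |n| = √26.
Distance = |27| / √26 = 27/√26 ≈ 5.295.

5.295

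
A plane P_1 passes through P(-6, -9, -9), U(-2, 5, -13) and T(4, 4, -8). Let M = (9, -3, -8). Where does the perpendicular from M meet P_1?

(6, -1, -4)

PU = (4, 14, -4), PT = (10, 13, 1); a normal to P_1 is PU × PT = (66, -44, -88).
Using P: P_1 has equation 66x - 44y - 88z = 792.
Foot = M − λn with λ = (n·M − d)/|n|² = (1430 − 792)/14036 = 1/22.
Foot = (9, -3, -8) − (1/22)·(66, -44, -88) = (6, -1, -4).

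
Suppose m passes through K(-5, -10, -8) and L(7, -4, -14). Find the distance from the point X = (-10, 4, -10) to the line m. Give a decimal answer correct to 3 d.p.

14.799

A direction vector for m is L − K = (12, 6, -6).
Taking (-5, -10, -8) on m with direction v = (12, 6, -6): w = X − (-5, -10, -8) = (-5, 14, -2), and w × v = (-72, -54, -198).
Distance = |w × v| / |v| = √47304 / √216 ≈ 14.799.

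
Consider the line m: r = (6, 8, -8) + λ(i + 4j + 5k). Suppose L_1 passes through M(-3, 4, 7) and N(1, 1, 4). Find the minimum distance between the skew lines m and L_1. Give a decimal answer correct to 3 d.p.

A direction vector for L_1 is N − M = (4, -3, -3).
Common perpendicular direction n = (1, 4, 5) × (4, -3, -3) = (3, 23, -19).
With w = (-3, 4, 7) − (6, 8, -8) = (-9, -4, 15), w · n = -404.
Distance = |w · n| / |n| = |-404| / √899 ≈ 13.474.

13.474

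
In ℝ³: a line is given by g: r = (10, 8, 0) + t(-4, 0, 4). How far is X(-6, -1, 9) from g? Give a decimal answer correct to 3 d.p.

Taking (10, 8, 0) on g with direction v = (-4, 0, 4): w = X − (10, 8, 0) = (-16, -9, 9), and w × v = (-36, 28, -36).
Distance = |w × v| / |v| = √3376 / √32 ≈ 10.271.

10.271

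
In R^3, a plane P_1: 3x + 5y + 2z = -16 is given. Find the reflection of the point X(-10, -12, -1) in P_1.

(2, 8, 7)

λ = (n·X − d)/|n|² = (-92 − (-16))/38 = -2.
Reflection = X − 2λn = (-10, -12, -1) − (-4)·(3, 5, 2) = (2, 8, 7).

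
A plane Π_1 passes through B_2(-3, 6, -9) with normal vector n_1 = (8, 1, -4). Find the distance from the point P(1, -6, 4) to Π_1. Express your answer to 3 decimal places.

Π_1: n_1·r = n_1·B_2 gives 8x + y - 4z = 18.
n·P − d = (8)·(1) + (1)·(-6) + (-4)·(4) − 18 = -32; |n| = √81.
Distance = |-32| / √81 = 32/√81 ≈ 3.556.

3.556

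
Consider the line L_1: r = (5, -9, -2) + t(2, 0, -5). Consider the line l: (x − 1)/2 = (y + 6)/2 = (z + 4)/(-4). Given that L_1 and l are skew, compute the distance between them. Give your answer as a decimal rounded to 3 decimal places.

4.930

l has direction (2, 2, -4) through (1, -6, -4).
Common perpendicular direction n = (2, 0, -5) × (2, 2, -4) = (10, -2, 4).
With w = (1, -6, -4) − (5, -9, -2) = (-4, 3, -2), w · n = -54.
Distance = |w · n| / |n| = |-54| / √120 ≈ 4.930.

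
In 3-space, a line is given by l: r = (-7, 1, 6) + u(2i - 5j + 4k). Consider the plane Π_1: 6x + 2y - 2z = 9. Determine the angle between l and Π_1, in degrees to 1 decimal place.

sin θ = |n·v| / (|n||v|) = |-6| / (√44 · √45) = 0.13484.
θ ≈ 7.7°.

7.7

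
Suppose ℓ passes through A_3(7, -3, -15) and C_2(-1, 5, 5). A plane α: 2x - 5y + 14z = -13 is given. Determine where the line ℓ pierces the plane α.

(1, 3, 0)

A direction vector for ℓ is C_2 − A_3 = (-8, 8, 20).
Substitute r = (7, -3, -15) + t(-8, 8, 20) into the plane: -181 + 224t = -13, so t = 3/4.
Intersection: (7, -3, -15) + (3/4)·(-8, 8, 20) = (1, 3, 0).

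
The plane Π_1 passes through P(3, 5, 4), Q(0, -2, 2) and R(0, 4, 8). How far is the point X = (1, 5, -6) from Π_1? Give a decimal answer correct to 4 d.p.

PQ = (-3, -7, -2), PR = (-3, -1, 4); a normal to Π_1 is PQ × PR = (-30, 18, -18).
Using P: Π_1 has equation -30x + 18y - 18z = -72.
n·X − d = (-30)·(1) + (18)·(5) + (-18)·(-6) − (-72) = 240; |n| = √1548.
Distance = |240| / √1548 = 240/√1548 ≈ 6.0999.

6.0999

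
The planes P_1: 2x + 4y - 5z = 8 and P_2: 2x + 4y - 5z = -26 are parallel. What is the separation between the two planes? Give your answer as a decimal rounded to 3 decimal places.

Same normal n = (2, 4, -5) with |n| = √45; distance = |8 − (-26)| / |n| = 34/√45 ≈ 5.068.

5.068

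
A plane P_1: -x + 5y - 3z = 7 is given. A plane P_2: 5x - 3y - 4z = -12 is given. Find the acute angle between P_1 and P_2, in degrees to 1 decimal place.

cos θ = |n₁·n₂| / (|n₁||n₂|) = |-8| / (√35 · √50).
θ = arccos(0.19124) ≈ 79.0°.

79.0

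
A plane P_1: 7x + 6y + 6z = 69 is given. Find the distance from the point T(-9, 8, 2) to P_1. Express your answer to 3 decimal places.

n·T − d = (7)·(-9) + (6)·(8) + (6)·(2) − 69 = -72; |n| = √121.
Distance = |-72| / √121 = 72/√121 ≈ 6.545.

6.545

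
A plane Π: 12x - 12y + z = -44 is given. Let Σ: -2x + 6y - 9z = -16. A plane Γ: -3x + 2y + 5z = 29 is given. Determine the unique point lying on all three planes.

Solving the 3×3 linear system 12x - 12y + z = -44, -2x + 6y - 9z = -16, -3x + 2y + 5z = 29 (e.g. by elimination or Cramer's rule, determinant = 146) gives (-1, 3, 4).

(-1, 3, 4)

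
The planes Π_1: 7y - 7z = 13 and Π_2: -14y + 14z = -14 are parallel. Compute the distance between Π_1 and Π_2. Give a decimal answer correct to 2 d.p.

Rescale Π_2 by 1/(-2): 7y - 7z = 7. Then distance = |13 − 7| / √98 ≈ 0.61.

0.61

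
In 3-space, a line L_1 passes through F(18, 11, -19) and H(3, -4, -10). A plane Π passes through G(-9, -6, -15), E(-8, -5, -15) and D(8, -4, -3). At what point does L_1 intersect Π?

A direction vector for L_1 is H − F = (-15, -15, 9).
GE = (1, 1, 0), GD = (17, 2, 12); a normal to Π is GE × GD = (12, -12, -15).
Using G: Π has equation 12x - 12y - 15z = 189.
Substitute r = (18, 11, -19) + t(-15, -15, 9) into the plane: 369 + (-135)t = 189, so t = 4/3.
Intersection: (18, 11, -19) + (4/3)·(-15, -15, 9) = (-2, -9, -7).

(-2, -9, -7)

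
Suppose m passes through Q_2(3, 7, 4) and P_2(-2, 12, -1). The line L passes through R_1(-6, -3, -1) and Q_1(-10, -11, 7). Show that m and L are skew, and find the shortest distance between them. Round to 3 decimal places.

10.607

A direction vector for m is P_2 − Q_2 = (-5, 5, -5).
A direction vector for L is Q_1 − R_1 = (-4, -8, 8).
Common perpendicular direction n = (-5, 5, -5) × (-4, -8, 8) = (0, 60, 60).
With w = (-6, -3, -1) − (3, 7, 4) = (-9, -10, -5), w · n = -900.
Since n ≠ 0 the lines are not parallel, and w · n = -900 ≠ 0 so they do not intersect; hence they are skew.
Distance = |w · n| / |n| = |-900| / √7200 ≈ 10.607.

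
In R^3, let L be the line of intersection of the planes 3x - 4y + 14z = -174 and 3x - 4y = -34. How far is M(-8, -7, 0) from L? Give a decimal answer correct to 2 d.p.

Direction of L: (3, -4, 14) × (3, -4, 0) = (56, 42, 0).
A point on L: solving the two plane equations with x = -10 gives (-10, 1, -10).
Taking (-10, 1, -10) on L with direction v = (56, 42, 0): w = M − (-10, 1, -10) = (2, -8, 10), and w × v = (-420, 560, 532).
Distance = |w × v| / |v| = √773024 / √4900 ≈ 12.56.

12.56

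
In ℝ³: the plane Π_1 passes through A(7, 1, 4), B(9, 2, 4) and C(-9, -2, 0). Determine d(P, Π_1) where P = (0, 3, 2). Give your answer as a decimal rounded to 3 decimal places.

1.789

AB = (2, 1, 0), AC = (-16, -3, -4); a normal to Π_1 is AB × AC = (-4, 8, 10).
Using A: Π_1 has equation -4x + 8y + 10z = 20.
n·P − d = (-4)·(0) + (8)·(3) + (10)·(2) − 20 = 24; |n| = √180.
Distance = |24| / √180 = 24/√180 ≈ 1.789.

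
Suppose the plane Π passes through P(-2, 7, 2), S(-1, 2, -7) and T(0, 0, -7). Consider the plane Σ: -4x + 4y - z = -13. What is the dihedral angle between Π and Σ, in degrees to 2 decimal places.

PS = (1, -5, -9), PT = (2, -7, -9); a normal to Π is PS × PT = (-18, -9, 3).
Using P: Π has equation -18x - 9y + 3z = -21.
cos θ = |n₁·n₂| / (|n₁||n₂|) = |33| / (√414 · √33).
θ = arccos(0.28233) ≈ 73.60°.

73.60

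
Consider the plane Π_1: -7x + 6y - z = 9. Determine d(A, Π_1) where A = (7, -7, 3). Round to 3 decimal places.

11.107

n·A − d = (-7)·(7) + (6)·(-7) + (-1)·(3) − 9 = -103; |n| = √86.
Distance = |-103| / √86 = 103/√86 ≈ 11.107.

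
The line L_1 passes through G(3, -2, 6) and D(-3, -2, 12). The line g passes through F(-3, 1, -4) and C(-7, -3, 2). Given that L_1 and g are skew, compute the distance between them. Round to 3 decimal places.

9.667

A direction vector for L_1 is D − G = (-6, 0, 6).
A direction vector for g is C − F = (-4, -4, 6).
Common perpendicular direction n = (-6, 0, 6) × (-4, -4, 6) = (24, 12, 24).
With w = (-3, 1, -4) − (3, -2, 6) = (-6, 3, -10), w · n = -348.
Distance = |w · n| / |n| = |-348| / √1296 ≈ 9.667.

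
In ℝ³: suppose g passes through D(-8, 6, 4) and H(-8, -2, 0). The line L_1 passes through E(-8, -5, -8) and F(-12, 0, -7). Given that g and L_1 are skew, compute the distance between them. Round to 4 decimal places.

A direction vector for g is H − D = (0, -8, -4).
A direction vector for L_1 is F − E = (-4, 5, 1).
Common perpendicular direction n = (0, -8, -4) × (-4, 5, 1) = (12, 16, -32).
With w = (-8, -5, -8) − (-8, 6, 4) = (0, -11, -12), w · n = 208.
Distance = |w · n| / |n| = |208| / √1424 ≈ 5.5120.

5.5120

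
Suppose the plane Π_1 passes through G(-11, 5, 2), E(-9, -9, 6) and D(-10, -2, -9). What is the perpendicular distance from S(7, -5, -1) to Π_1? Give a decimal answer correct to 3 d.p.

16.405

GE = (2, -14, 4), GD = (1, -7, -11); a normal to Π_1 is GE × GD = (182, 26, 0).
Using G: Π_1 has equation 182x + 26y = -1872.
n·S − d = (182)·(7) + (26)·(-5) + (0)·(-1) − (-1872) = 3016; |n| = √33800.
Distance = |3016| / √33800 = 3016/√33800 ≈ 16.405.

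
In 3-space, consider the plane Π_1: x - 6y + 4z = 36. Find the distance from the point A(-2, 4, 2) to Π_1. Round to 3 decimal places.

n·A − d = (1)·(-2) + (-6)·(4) + (4)·(2) − 36 = -54; |n| = √53.
Distance = |-54| / √53 = 54/√53 ≈ 7.417.

7.417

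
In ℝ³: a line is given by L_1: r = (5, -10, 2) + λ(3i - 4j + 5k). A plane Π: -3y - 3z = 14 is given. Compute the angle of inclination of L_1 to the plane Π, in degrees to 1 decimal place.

sin θ = |n·v| / (|n||v|) = |-3| / (√18 · √50) = 0.10000.
θ ≈ 5.7°.

5.7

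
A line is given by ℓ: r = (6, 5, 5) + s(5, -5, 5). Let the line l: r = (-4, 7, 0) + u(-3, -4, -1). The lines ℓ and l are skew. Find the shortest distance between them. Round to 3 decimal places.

Common perpendicular direction n = (5, -5, 5) × (-3, -4, -1) = (25, -10, -35).
With w = (-4, 7, 0) − (6, 5, 5) = (-10, 2, -5), w · n = -95.
Distance = |w · n| / |n| = |-95| / √1950 ≈ 2.151.

2.151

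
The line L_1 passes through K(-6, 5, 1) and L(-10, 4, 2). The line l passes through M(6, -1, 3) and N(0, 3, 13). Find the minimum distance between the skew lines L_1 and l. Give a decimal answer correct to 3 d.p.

9.709

A direction vector for L_1 is L − K = (-4, -1, 1).
A direction vector for l is N − M = (-6, 4, 10).
Common perpendicular direction n = (-4, -1, 1) × (-6, 4, 10) = (-14, 34, -22).
With w = (6, -1, 3) − (-6, 5, 1) = (12, -6, 2), w · n = -416.
Distance = |w · n| / |n| = |-416| / √1836 ≈ 9.709.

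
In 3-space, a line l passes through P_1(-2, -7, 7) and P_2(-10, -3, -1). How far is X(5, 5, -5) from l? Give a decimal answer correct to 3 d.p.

16.829

A direction vector for l is P_2 − P_1 = (-8, 4, -8).
Taking (-2, -7, 7) on l with direction v = (-8, 4, -8): w = X − (-2, -7, 7) = (7, 12, -12), and w × v = (-48, 152, 124).
Distance = |w × v| / |v| = √40784 / √144 ≈ 16.829.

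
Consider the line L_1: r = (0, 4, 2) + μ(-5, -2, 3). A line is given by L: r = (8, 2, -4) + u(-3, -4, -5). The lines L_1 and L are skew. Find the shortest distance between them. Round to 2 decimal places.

Common perpendicular direction n = (-5, -2, 3) × (-3, -4, -5) = (22, -34, 14).
With w = (8, 2, -4) − (0, 4, 2) = (8, -2, -6), w · n = 160.
Distance = |w · n| / |n| = |160| / √1836 ≈ 3.73.

3.73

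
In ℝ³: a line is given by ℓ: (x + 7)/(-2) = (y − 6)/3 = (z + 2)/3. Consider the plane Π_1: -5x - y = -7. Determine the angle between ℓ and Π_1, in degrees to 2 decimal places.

17.02

ℓ has direction (-2, 3, 3) through (-7, 6, -2).
sin θ = |n·v| / (|n||v|) = |7| / (√26 · √22) = 0.29268.
θ ≈ 17.02°.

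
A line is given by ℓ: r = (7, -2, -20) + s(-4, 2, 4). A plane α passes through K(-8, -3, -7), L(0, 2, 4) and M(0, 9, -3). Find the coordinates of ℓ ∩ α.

KL = (8, 5, 11), KM = (8, 12, 4); a normal to α is KL × KM = (-112, 56, 56).
Using K: α has equation -112x + 56y + 56z = 336.
Substitute r = (7, -2, -20) + t(-4, 2, 4) into the plane: -2016 + 784t = 336, so t = 3.
Intersection: (7, -2, -20) + 3·(-4, 2, 4) = (-5, 4, -8).

(-5, 4, -8)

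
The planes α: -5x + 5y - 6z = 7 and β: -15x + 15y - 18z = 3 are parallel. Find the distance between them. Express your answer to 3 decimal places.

Rescale β by 1/3: -5x + 5y - 6z = 1. Then distance = |7 − 1| / √86 ≈ 0.647.

0.647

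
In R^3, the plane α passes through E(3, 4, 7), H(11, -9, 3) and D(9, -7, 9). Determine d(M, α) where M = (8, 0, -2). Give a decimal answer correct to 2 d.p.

1.23

EH = (8, -13, -4), ED = (6, -11, 2); a normal to α is EH × ED = (-70, -40, -10).
Using E: α has equation -70x - 40y - 10z = -440.
n·M − d = (-70)·(8) + (-40)·(0) + (-10)·(-2) − (-440) = -100; |n| = √6600.
Distance = |-100| / √6600 = 100/√6600 ≈ 1.23.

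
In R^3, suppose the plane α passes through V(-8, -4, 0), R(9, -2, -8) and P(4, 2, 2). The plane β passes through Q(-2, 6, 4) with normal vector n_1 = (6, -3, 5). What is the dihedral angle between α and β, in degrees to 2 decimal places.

VR = (17, 2, -8), VP = (12, 6, 2); a normal to α is VR × VP = (52, -130, 78).
Using V: α has equation 52x - 130y + 78z = 104.
β: n_1·r = n_1·Q gives 6x - 3y + 5z = -10.
cos θ = |n₁·n₂| / (|n₁||n₂|) = |1092| / (√25688 · √70).
θ = arccos(0.81435) ≈ 35.48°.

35.48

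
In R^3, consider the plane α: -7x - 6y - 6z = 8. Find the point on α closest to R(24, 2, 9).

(10, -10, -3)

Foot = R − λn with λ = (n·R − d)/|n|² = (-234 − 8)/121 = -2.
Foot = (24, 2, 9) − (-2)·(-7, -6, -6) = (10, -10, -3).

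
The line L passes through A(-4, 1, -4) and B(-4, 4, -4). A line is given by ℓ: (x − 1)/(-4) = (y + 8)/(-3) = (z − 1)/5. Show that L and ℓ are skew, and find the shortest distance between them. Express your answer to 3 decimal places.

A direction vector for L is B − A = (0, 3, 0).
ℓ has direction (-4, -3, 5) through (1, -8, 1).
Common perpendicular direction n = (0, 3, 0) × (-4, -3, 5) = (15, 0, 12).
With w = (1, -8, 1) − (-4, 1, -4) = (5, -9, 5), w · n = 135.
Since n ≠ 0 the lines are not parallel, and w · n = 135 ≠ 0 so they do not intersect; hence they are skew.
Distance = |w · n| / |n| = |135| / √369 ≈ 7.028.

7.028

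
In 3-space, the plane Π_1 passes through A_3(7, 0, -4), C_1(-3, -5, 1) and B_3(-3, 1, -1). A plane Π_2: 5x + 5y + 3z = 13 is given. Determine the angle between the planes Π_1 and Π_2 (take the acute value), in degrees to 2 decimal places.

41.77

A_3C_1 = (-10, -5, 5), A_3B_3 = (-10, 1, 3); a normal to Π_1 is A_3C_1 × A_3B_3 = (-20, -20, -60).
Using A_3: Π_1 has equation -20x - 20y - 60z = 100.
cos θ = |n₁·n₂| / (|n₁||n₂|) = |-380| / (√4400 · √59).
θ = arccos(0.74582) ≈ 41.77°.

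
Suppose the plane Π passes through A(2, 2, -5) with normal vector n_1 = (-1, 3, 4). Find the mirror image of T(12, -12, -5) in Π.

Π: n_1·r = n_1·A gives -x + 3y + 4z = -16.
λ = (n·T − d)/|n|² = (-68 − (-16))/26 = -2.
Reflection = T − 2λn = (12, -12, -5) − (-4)·(-1, 3, 4) = (8, 0, 11).

(8, 0, 11)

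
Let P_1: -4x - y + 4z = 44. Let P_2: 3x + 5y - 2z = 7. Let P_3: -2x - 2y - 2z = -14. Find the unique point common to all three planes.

Solving the 3×3 linear system -4x - y + 4z = 44, 3x + 5y - 2z = 7, -2x - 2y - 2z = -14 (e.g. by elimination or Cramer's rule, determinant = 62) gives (-7, 8, 6).

(-7, 8, 6)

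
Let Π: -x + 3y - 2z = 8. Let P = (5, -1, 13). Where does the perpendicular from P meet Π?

Foot = P − λn with λ = (n·P − d)/|n|² = (-34 − 8)/14 = -3.
Foot = (5, -1, 13) − (-3)·(-1, 3, -2) = (2, 8, 7).

(2, 8, 7)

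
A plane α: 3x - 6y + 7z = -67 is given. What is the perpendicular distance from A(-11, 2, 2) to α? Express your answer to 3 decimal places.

n·A − d = (3)·(-11) + (-6)·(2) + (7)·(2) − (-67) = 36; |n| = √94.
Distance = |36| / √94 = 36/√94 ≈ 3.713.

3.713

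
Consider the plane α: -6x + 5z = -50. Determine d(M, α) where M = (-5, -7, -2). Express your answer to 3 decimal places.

n·M − d = (-6)·(-5) + (0)·(-7) + (5)·(-2) − (-50) = 70; |n| = √61.
Distance = |70| / √61 = 70/√61 ≈ 8.963.

8.963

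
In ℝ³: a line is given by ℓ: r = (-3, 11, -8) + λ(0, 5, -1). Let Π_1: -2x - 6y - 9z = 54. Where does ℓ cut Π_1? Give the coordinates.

(-3, 1, -6)

Substitute r = (-3, 11, -8) + t(0, 5, -1) into the plane: 12 + (-21)t = 54, so t = -2.
Intersection: (-3, 11, -8) + (-2)·(0, 5, -1) = (-3, 1, -6).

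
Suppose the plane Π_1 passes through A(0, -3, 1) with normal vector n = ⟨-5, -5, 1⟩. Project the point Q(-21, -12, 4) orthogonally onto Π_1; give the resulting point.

Π_1: n·r = n·A gives -5x - 5y + z = 16.
Foot = Q − λn with λ = (n·Q − d)/|n|² = (169 − 16)/51 = 3.
Foot = (-21, -12, 4) − 3·(-5, -5, 1) = (-6, 3, 1).

(-6, 3, 1)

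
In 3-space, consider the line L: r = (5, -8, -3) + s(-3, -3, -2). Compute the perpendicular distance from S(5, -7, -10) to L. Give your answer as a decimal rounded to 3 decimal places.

6.671

Taking (5, -8, -3) on L with direction v = (-3, -3, -2): w = S − (5, -8, -3) = (0, 1, -7), and w × v = (-23, 21, 3).
Distance = |w × v| / |v| = √979 / √22 ≈ 6.671.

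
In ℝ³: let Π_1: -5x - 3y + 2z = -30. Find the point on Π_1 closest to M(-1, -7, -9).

Foot = M − λn with λ = (n·M − d)/|n|² = (8 − (-30))/38 = 1.
Foot = (-1, -7, -9) − 1·(-5, -3, 2) = (4, -4, -11).

(4, -4, -11)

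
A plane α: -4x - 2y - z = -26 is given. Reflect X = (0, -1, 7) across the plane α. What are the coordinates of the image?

λ = (n·X − d)/|n|² = (-5 − (-26))/21 = 1.
Reflection = X − 2λn = (0, -1, 7) − 2·(-4, -2, -1) = (8, 3, 9).

(8, 3, 9)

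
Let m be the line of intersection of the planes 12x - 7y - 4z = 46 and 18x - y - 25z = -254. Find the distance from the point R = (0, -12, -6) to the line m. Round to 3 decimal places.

15.678

Direction of m: (12, -7, -4) × (18, -1, -25) = (171, 228, 114).
A point on m: solving the two plane equations with x = 2 gives (2, -10, 12).
Taking (2, -10, 12) on m with direction v = (171, 228, 114): w = R − (2, -10, 12) = (-2, -2, -18), and w × v = (3876, -2850, -114).
Distance = |w × v| / |v| = √23158872 / √94221 ≈ 15.678.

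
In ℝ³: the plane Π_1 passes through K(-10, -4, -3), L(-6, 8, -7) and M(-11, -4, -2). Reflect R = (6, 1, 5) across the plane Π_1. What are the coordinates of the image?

KL = (4, 12, -4), KM = (-1, 0, 1); a normal to Π_1 is KL × KM = (12, 0, 12).
Using K: Π_1 has equation 12x + 12z = -156.
λ = (n·R − d)/|n|² = (132 − (-156))/288 = 1.
Reflection = R − 2λn = (6, 1, 5) − 2·(12, 0, 12) = (-18, 1, -19).

(-18, 1, -19)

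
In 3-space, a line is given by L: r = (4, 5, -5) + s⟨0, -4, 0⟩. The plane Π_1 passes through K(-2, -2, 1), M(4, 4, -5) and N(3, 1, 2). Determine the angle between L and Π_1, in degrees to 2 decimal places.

53.30

KM = (6, 6, -6), KN = (5, 3, 1); a normal to Π_1 is KM × KN = (24, -36, -12).
Using K: Π_1 has equation 24x - 36y - 12z = 12.
sin θ = |n·v| / (|n||v|) = |144| / (√2016 · √16) = 0.80178.
θ ≈ 53.30°.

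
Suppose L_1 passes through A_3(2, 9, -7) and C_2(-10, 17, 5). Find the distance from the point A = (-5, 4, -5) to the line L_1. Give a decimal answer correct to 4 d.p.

A direction vector for L_1 is C_2 − A_3 = (-12, 8, 12).
Taking (2, 9, -7) on L_1 with direction v = (-12, 8, 12): w = A − (2, 9, -7) = (-7, -5, 2), and w × v = (-76, 60, -116).
Distance = |w × v| / |v| = √22832 / √352 ≈ 8.0538.

8.0538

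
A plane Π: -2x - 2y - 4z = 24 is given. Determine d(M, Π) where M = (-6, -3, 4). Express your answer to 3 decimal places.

4.491

n·M − d = (-2)·(-6) + (-2)·(-3) + (-4)·(4) − 24 = -22; |n| = √24.
Distance = |-22| / √24 = 22/√24 ≈ 4.491.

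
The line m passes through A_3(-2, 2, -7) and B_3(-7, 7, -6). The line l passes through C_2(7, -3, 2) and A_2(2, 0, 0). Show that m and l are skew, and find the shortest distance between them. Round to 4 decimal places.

A direction vector for m is B_3 − A_3 = (-5, 5, 1).
A direction vector for l is A_2 − C_2 = (-5, 3, -2).
Common perpendicular direction n = (-5, 5, 1) × (-5, 3, -2) = (-13, -15, 10).
With w = (7, -3, 2) − (-2, 2, -7) = (9, -5, 9), w · n = 48.
Since n ≠ 0 the lines are not parallel, and w · n = 48 ≠ 0 so they do not intersect; hence they are skew.
Distance = |w · n| / |n| = |48| / √494 ≈ 2.1596.

2.1596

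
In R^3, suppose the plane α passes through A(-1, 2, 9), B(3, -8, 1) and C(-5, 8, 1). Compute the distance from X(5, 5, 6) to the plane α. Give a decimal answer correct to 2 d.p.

AB = (4, -10, -8), AC = (-4, 6, -8); a normal to α is AB × AC = (128, 64, -16).
Using A: α has equation 128x + 64y - 16z = -144.
n·X − d = (128)·(5) + (64)·(5) + (-16)·(6) − (-144) = 1008; |n| = √20736.
Distance = |1008| / √20736 = 1008/√20736 ≈ 7.00.

7.00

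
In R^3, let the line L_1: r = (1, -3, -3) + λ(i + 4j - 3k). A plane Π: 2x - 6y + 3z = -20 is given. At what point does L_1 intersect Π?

Substitute r = (1, -3, -3) + t(1, 4, -3) into the plane: 11 + (-31)t = -20, so t = 1.
Intersection: (1, -3, -3) + 1·(1, 4, -3) = (2, 1, -6).

(2, 1, -6)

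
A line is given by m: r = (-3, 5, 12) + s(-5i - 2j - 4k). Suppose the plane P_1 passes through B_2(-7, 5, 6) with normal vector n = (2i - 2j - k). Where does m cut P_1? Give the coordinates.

P_1: n·r = n·B_2 gives 2x - 2y - z = -30.
Substitute r = (-3, 5, 12) + t(-5, -2, -4) into the plane: -28 + (-2)t = -30, so t = 1.
Intersection: (-3, 5, 12) + 1·(-5, -2, -4) = (-8, 3, 8).

(-8, 3, 8)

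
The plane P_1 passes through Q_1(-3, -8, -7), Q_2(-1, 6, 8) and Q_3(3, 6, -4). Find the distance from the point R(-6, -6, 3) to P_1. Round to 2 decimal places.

0.57

Q_1Q_2 = (2, 14, 15), Q_1Q_3 = (6, 14, 3); a normal to P_1 is Q_1Q_2 × Q_1Q_3 = (-168, 84, -56).
Using Q_1: P_1 has equation -168x + 84y - 56z = 224.
n·R − d = (-168)·(-6) + (84)·(-6) + (-56)·(3) − 224 = 112; |n| = √38416.
Distance = |112| / √38416 = 112/√38416 ≈ 0.57.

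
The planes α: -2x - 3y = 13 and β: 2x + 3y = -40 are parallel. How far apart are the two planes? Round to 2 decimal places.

Rescale β by 1/(-1): -2x - 3y = 40. Then distance = |13 − 40| / √13 ≈ 7.49.

7.49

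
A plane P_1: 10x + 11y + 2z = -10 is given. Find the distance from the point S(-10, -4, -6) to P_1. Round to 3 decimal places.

9.733

n·S − d = (10)·(-10) + (11)·(-4) + (2)·(-6) − (-10) = -146; |n| = √225.
Distance = |-146| / √225 = 146/√225 ≈ 9.733.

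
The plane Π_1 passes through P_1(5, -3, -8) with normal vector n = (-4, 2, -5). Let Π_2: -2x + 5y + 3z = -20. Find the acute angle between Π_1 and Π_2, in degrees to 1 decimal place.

Π_1: n·r = n·P_1 gives -4x + 2y - 5z = 14.
cos θ = |n₁·n₂| / (|n₁||n₂|) = |3| / (√45 · √38).
θ = arccos(0.07255) ≈ 85.8°.

85.8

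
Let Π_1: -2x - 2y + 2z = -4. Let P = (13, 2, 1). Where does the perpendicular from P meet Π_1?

(9, -2, 5)

Foot = P − λn with λ = (n·P − d)/|n|² = (-28 − (-4))/12 = -2.
Foot = (13, 2, 1) − (-2)·(-2, -2, 2) = (9, -2, 5).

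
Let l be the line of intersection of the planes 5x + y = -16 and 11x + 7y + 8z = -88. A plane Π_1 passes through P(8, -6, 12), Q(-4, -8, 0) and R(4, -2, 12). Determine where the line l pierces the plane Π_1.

Direction of l: (5, 1, 0) × (11, 7, 8) = (8, -40, 24).
A point on l: solving the two plane equations with x = 0 gives (0, -16, 3).
PQ = (-12, -2, -12), PR = (-4, 4, 0); a normal to Π_1 is PQ × PR = (48, 48, -56).
Using P: Π_1 has equation 48x + 48y - 56z = -576.
Substitute r = (0, -16, 3) + t(8, -40, 24) into the plane: -936 + (-2880)t = -576, so t = -1/8.
Intersection: (0, -16, 3) + (-1/8)·(8, -40, 24) = (-1, -11, 0).

(-1, -11, 0)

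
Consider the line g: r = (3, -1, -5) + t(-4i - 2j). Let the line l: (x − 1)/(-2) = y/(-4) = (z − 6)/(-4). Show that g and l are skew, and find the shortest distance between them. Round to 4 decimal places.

4.6424

l has direction (-2, -4, -4) through (1, 0, 6).
Common perpendicular direction n = (-4, -2, 0) × (-2, -4, -4) = (8, -16, 12).
With w = (1, 0, 6) − (3, -1, -5) = (-2, 1, 11), w · n = 100.
Since n ≠ 0 the lines are not parallel, and w · n = 100 ≠ 0 so they do not intersect; hence they are skew.
Distance = |w · n| / |n| = |100| / √464 ≈ 4.6424.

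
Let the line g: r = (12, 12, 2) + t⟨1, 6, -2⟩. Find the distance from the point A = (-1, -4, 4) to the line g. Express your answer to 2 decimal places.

10.84

Taking (12, 12, 2) on g with direction v = (1, 6, -2): w = A − (12, 12, 2) = (-13, -16, 2), and w × v = (20, -24, -62).
Distance = |w × v| / |v| = √4820 / √41 ≈ 10.84.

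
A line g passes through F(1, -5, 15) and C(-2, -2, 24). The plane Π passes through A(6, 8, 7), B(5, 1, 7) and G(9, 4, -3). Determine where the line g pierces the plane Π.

(5, -9, 3)

A direction vector for g is C − F = (-3, 3, 9).
AB = (-1, -7, 0), AG = (3, -4, -10); a normal to Π is AB × AG = (70, -10, 25).
Using A: Π has equation 70x - 10y + 25z = 515.
Substitute r = (1, -5, 15) + t(-3, 3, 9) into the plane: 495 + (-15)t = 515, so t = -4/3.
Intersection: (1, -5, 15) + (-4/3)·(-3, 3, 9) = (5, -9, 3).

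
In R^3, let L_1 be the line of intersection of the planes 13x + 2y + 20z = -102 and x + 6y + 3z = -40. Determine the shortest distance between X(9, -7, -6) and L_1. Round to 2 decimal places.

Direction of L_1: (13, 2, 20) × (1, 6, 3) = (-114, -19, 76).
A point on L_1: solving the two plane equations with x = 8 gives (8, -3, -10).
Taking (8, -3, -10) on L_1 with direction v = (-114, -19, 76): w = X − (8, -3, -10) = (1, -4, 4), and w × v = (-228, -532, -475).
Distance = |w × v| / |v| = √560633 / √19133 ≈ 5.41.

5.41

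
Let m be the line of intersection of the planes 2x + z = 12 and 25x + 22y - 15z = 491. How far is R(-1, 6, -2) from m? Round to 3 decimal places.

10.246

Direction of m: (2, 0, 1) × (25, 22, -15) = (-22, 55, 44).
A point on m: solving the two plane equations with x = 9 gives (9, 8, -6).
Taking (9, 8, -6) on m with direction v = (-22, 55, 44): w = R − (9, 8, -6) = (-10, -2, 4), and w × v = (-308, 352, -594).
Distance = |w × v| / |v| = √571604 / √5445 ≈ 10.246.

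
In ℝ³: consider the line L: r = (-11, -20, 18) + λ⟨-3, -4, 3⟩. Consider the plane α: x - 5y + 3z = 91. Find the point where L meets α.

Substitute r = (-11, -20, 18) + t(-3, -4, 3) into the plane: 143 + 26t = 91, so t = -2.
Intersection: (-11, -20, 18) + (-2)·(-3, -4, 3) = (-5, -12, 12).

(-5, -12, 12)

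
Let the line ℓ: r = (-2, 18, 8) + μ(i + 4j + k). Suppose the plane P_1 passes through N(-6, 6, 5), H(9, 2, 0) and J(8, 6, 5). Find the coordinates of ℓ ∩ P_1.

NH = (15, -4, -5), NJ = (14, 0, 0); a normal to P_1 is NH × NJ = (0, -70, 56).
Using N: P_1 has equation -70y + 56z = -140.
Substitute r = (-2, 18, 8) + t(1, 4, 1) into the plane: -812 + (-224)t = -140, so t = -3.
Intersection: (-2, 18, 8) + (-3)·(1, 4, 1) = (-5, 6, 5).

(-5, 6, 5)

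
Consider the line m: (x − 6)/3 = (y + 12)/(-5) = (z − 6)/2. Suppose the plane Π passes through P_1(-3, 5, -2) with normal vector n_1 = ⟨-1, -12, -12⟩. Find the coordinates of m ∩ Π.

(-3, 3, 0)

m has direction (3, -5, 2) through (6, -12, 6).
Π: n_1·r = n_1·P_1 gives -x - 12y - 12z = -33.
Substitute r = (6, -12, 6) + t(3, -5, 2) into the plane: 66 + 33t = -33, so t = -3.
Intersection: (6, -12, 6) + (-3)·(3, -5, 2) = (-3, 3, 0).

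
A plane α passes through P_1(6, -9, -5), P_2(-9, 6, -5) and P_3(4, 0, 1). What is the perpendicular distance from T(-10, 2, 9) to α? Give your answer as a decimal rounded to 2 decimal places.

P_1P_2 = (-15, 15, 0), P_1P_3 = (-2, 9, 6); a normal to α is P_1P_2 × P_1P_3 = (90, 90, -105).
Using P_1: α has equation 90x + 90y - 105z = 255.
n·T − d = (90)·(-10) + (90)·(2) + (-105)·(9) − 255 = -1920; |n| = √27225.
Distance = |-1920| / √27225 = 1920/√27225 ≈ 11.64.

11.64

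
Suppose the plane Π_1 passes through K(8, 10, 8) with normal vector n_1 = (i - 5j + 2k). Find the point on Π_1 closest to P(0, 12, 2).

(1, 7, 4)

Π_1: n_1·r = n_1·K gives x - 5y + 2z = -26.
Foot = P − λn with λ = (n·P − d)/|n|² = (-56 − (-26))/30 = -1.
Foot = (0, 12, 2) − (-1)·(1, -5, 2) = (1, 7, 4).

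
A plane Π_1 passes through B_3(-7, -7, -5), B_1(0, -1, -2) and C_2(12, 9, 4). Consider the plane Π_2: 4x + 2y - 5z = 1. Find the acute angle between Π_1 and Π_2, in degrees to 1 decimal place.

67.9

B_3B_1 = (7, 6, 3), B_3C_2 = (19, 16, 9); a normal to Π_1 is B_3B_1 × B_3C_2 = (6, -6, -2).
Using B_3: Π_1 has equation 6x - 6y - 2z = 10.
cos θ = |n₁·n₂| / (|n₁||n₂|) = |22| / (√76 · √45).
θ = arccos(0.37619) ≈ 67.9°.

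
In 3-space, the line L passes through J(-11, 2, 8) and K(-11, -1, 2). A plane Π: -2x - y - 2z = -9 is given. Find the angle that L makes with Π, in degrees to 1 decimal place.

48.2

A direction vector for L is K − J = (0, -3, -6).
sin θ = |n·v| / (|n||v|) = |15| / (√9 · √45) = 0.74536.
θ ≈ 48.2°.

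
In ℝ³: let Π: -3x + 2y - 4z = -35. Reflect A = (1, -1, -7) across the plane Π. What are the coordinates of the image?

(13, -9, 9)

λ = (n·A − d)/|n|² = (23 − (-35))/29 = 2.
Reflection = A − 2λn = (1, -1, -7) − 4·(-3, 2, -4) = (13, -9, 9).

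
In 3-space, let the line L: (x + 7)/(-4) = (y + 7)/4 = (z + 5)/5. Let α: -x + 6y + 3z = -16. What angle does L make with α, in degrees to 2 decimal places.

L has direction (-4, 4, 5) through (-7, -7, -5).
sin θ = |n·v| / (|n||v|) = |43| / (√46 · √57) = 0.83975.
θ ≈ 57.11°.

57.11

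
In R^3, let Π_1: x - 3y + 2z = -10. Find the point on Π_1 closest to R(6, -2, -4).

Foot = R − λn with λ = (n·R − d)/|n|² = (4 − (-10))/14 = 1.
Foot = (6, -2, -4) − 1·(1, -3, 2) = (5, 1, -6).

(5, 1, -6)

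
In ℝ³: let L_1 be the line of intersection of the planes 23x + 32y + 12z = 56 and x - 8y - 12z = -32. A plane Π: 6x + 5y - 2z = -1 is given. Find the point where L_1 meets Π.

(4, -3, 5)

Direction of L_1: (23, 32, 12) × (1, -8, -12) = (-288, 288, -216).
A point on L_1: solving the two plane equations with x = -12 gives (-12, 13, -7).
Substitute r = (-12, 13, -7) + t(-288, 288, -216) into the plane: 7 + 144t = -1, so t = -1/18.
Intersection: (-12, 13, -7) + (-1/18)·(-288, 288, -216) = (4, -3, 5).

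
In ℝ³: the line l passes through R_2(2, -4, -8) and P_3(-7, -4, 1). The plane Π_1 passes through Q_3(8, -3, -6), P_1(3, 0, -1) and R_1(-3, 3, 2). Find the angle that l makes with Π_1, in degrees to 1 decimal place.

22.8

A direction vector for l is P_3 − R_2 = (-9, 0, 9).
Q_3P_1 = (-5, 3, 5), Q_3R_1 = (-11, 6, 8); a normal to Π_1 is Q_3P_1 × Q_3R_1 = (-6, -15, 3).
Using Q_3: Π_1 has equation -6x - 15y + 3z = -21.
sin θ = |n·v| / (|n||v|) = |81| / (√270 · √162) = 0.38730.
θ ≈ 22.8°.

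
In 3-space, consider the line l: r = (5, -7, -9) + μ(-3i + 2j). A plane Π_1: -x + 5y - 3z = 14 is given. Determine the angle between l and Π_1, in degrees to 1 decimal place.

sin θ = |n·v| / (|n||v|) = |13| / (√35 · √13) = 0.60945.
θ ≈ 37.5°.

37.5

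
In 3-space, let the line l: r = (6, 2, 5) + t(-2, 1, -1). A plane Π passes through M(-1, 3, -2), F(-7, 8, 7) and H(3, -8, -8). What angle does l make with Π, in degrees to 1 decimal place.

64.9

MF = (-6, 5, 9), MH = (4, -11, -6); a normal to Π is MF × MH = (69, 0, 46).
Using M: Π has equation 69x + 46z = -161.
sin θ = |n·v| / (|n||v|) = |-184| / (√6877 · √6) = 0.90582.
θ ≈ 64.9°.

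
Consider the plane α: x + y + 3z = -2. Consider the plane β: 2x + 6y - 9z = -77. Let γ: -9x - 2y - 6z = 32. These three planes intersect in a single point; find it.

Solving the 3×3 linear system x + y + 3z = -2, 2x + 6y - 9z = -77, -9x - 2y - 6z = 32 (e.g. by elimination or Cramer's rule, determinant = 189) gives (-4, -7, 3).

(-4, -7, 3)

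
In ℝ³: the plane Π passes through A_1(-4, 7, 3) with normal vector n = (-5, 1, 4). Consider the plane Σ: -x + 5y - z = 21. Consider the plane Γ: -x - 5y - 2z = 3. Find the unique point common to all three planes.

Π: n·r = n·A_1 gives -5x + y + 4z = 39.
Solving the 3×3 linear system -5x + y + 4z = 39, -x + 5y - z = 21, -x - 5y - 2z = 3 (e.g. by elimination or Cramer's rule, determinant = 114) gives (-9, 2, -2).

(-9, 2, -2)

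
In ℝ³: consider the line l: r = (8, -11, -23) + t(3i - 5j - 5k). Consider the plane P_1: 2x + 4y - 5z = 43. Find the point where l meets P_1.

(-4, 9, -3)

Substitute r = (8, -11, -23) + t(3, -5, -5) into the plane: 87 + 11t = 43, so t = -4.
Intersection: (8, -11, -23) + (-4)·(3, -5, -5) = (-4, 9, -3).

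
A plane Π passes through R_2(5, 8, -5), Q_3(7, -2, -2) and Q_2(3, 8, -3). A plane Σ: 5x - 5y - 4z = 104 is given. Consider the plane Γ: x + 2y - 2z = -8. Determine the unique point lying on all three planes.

(10, -10, -1)

R_2Q_3 = (2, -10, 3), R_2Q_2 = (-2, 0, 2); a normal to Π is R_2Q_3 × R_2Q_2 = (-20, -10, -20).
Using R_2: Π has equation -20x - 10y - 20z = -80.
Solving the 3×3 linear system -20x - 10y - 20z = -80, 5x - 5y - 4z = 104, x + 2y - 2z = -8 (e.g. by elimination or Cramer's rule, determinant = -720) gives (10, -10, -1).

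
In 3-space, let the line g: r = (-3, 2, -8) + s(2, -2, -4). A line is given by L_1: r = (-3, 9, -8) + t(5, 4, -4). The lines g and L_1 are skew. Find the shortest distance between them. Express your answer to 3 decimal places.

Common perpendicular direction n = (2, -2, -4) × (5, 4, -4) = (24, -12, 18).
With w = (-3, 9, -8) − (-3, 2, -8) = (0, 7, 0), w · n = -84.
Distance = |w · n| / |n| = |-84| / √1044 ≈ 2.600.

2.600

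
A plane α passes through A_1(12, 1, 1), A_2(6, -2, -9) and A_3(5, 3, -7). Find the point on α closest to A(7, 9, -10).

A_1A_2 = (-6, -3, -10), A_1A_3 = (-7, 2, -8); a normal to α is A_1A_2 × A_1A_3 = (44, 22, -33).
Using A_1: α has equation 44x + 22y - 33z = 517.
Foot = A − λn with λ = (n·A − d)/|n|² = (836 − 517)/3509 = 1/11.
Foot = (7, 9, -10) − (1/11)·(44, 22, -33) = (3, 7, -7).

(3, 7, -7)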